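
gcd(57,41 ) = 1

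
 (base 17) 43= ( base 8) 107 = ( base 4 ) 1013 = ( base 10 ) 71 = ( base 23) 32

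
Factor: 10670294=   2^1*173^1*30839^1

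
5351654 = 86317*62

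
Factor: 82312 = 2^3*10289^1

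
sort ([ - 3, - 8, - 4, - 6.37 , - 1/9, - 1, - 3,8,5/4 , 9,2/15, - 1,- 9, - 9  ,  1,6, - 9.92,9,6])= [ - 9.92, - 9,  -  9, - 8, - 6.37, - 4, - 3, - 3, - 1,-1, - 1/9,2/15, 1,5/4,6,6,8,9,9 ] 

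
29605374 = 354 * 83631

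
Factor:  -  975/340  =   - 195/68 = - 2^(-2)*3^1*5^1*13^1*17^( - 1 )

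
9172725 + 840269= 10012994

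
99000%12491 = 11563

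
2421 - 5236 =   -  2815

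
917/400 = 917/400 = 2.29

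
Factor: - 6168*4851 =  - 29920968 = - 2^3*3^3*7^2*11^1* 257^1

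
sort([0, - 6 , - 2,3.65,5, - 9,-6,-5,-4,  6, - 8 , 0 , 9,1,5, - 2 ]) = [-9, - 8, - 6,-6, -5,  -  4,  -  2 ,-2,0 , 0, 1,3.65,  5,5,6,9 ]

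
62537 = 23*2719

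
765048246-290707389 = 474340857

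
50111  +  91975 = 142086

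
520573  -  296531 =224042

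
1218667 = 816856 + 401811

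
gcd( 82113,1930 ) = 1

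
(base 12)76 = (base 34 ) 2M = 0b1011010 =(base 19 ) 4e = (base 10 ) 90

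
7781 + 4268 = 12049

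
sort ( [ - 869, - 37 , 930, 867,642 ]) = [ - 869, - 37,642, 867,  930 ] 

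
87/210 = 29/70 = 0.41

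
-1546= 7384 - 8930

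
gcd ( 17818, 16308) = 302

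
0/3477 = 0 = 0.00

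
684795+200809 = 885604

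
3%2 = 1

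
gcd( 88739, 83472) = 1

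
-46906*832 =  - 39025792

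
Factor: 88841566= 2^1*11^1*4038253^1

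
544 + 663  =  1207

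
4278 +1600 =5878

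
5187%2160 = 867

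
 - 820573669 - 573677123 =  - 1394250792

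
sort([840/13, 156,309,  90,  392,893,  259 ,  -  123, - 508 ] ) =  [-508,-123,840/13, 90,  156, 259 , 309,392,893 ] 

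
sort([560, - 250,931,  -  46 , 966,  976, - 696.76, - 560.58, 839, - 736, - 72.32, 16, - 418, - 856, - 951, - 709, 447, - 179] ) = [ - 951,-856,-736,-709, - 696.76, - 560.58,  -  418,-250, - 179, - 72.32, - 46,16,447, 560, 839,931,  966, 976]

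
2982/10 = 1491/5=298.20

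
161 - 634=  - 473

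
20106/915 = 6702/305=21.97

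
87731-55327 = 32404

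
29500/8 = 7375/2 =3687.50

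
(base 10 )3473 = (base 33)368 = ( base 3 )11202122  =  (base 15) 1068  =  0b110110010001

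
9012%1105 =172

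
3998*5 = 19990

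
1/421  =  1/421 = 0.00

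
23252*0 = 0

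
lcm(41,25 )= 1025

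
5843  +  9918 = 15761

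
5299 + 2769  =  8068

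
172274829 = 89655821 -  - 82619008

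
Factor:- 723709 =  - 7^1 * 103387^1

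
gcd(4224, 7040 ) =1408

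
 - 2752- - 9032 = 6280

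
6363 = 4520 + 1843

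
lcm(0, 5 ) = 0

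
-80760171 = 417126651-497886822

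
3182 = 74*43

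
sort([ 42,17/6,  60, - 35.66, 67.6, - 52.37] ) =[- 52.37, - 35.66 , 17/6, 42, 60, 67.6]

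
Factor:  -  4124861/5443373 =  - 317297/418721 =-43^1*47^1 *157^1*418721^( - 1 ) 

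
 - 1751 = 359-2110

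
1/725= 1/725 = 0.00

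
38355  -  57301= - 18946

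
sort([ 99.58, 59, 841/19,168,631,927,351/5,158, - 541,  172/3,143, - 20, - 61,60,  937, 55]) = [ - 541 ,-61,- 20, 841/19, 55, 172/3, 59,60,351/5, 99.58 , 143,  158,168,631,927,937 ]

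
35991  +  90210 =126201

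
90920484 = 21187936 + 69732548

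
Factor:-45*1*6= - 2^1 * 3^3 *5^1 = - 270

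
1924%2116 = 1924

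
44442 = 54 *823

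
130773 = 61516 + 69257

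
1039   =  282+757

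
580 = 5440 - 4860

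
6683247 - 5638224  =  1045023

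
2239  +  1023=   3262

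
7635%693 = 12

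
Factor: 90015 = 3^1*5^1 * 17^1 *353^1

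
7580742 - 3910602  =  3670140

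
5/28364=5/28364 =0.00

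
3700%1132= 304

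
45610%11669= 10603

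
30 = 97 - 67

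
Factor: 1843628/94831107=2^2*3^( - 1 )*  7^(  -  1 )*460907^1*4515767^( - 1)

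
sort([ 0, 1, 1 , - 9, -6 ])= [ - 9,-6, 0, 1,1]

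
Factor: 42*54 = 2^2*3^4*7^1 = 2268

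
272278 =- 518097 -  - 790375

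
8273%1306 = 437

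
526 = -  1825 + 2351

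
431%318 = 113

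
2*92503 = 185006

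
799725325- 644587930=155137395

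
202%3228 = 202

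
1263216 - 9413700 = - 8150484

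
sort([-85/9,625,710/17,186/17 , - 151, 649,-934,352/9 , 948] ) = [ - 934,-151, -85/9,186/17, 352/9,710/17,625,649 , 948] 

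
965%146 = 89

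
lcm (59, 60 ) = 3540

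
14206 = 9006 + 5200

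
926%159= 131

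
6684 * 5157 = 34469388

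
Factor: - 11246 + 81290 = 70044= 2^2*3^1*13^1 *449^1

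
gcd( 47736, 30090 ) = 102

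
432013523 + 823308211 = 1255321734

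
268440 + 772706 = 1041146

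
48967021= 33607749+15359272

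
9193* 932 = 8567876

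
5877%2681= 515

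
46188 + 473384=519572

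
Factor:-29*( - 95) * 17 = 5^1*17^1*19^1 * 29^1  =  46835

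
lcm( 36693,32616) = 293544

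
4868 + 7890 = 12758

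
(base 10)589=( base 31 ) J0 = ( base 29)K9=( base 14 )301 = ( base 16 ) 24d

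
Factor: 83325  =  3^1 * 5^2 * 11^1*101^1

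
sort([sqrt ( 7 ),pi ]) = [ sqrt(7 ),pi ] 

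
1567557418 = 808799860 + 758757558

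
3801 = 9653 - 5852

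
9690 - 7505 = 2185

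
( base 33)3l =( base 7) 231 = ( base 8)170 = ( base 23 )55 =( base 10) 120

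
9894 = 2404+7490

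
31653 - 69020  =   - 37367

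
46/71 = 46/71 = 0.65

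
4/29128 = 1/7282= 0.00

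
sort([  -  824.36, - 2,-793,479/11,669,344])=[ - 824.36, - 793,-2,479/11,344 , 669] 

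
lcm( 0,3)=0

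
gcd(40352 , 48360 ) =104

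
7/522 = 7/522 =0.01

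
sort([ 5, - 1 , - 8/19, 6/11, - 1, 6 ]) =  [ - 1,  -  1, - 8/19, 6/11, 5, 6]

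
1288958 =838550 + 450408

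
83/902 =83/902 = 0.09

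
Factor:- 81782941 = - 1061^1*77081^1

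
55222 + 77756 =132978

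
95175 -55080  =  40095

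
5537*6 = 33222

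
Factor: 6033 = 3^1* 2011^1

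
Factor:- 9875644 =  - 2^2*211^1 *11701^1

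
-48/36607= - 1+36559/36607  =  -0.00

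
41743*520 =21706360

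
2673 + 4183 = 6856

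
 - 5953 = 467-6420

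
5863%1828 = 379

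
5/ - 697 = -1+ 692/697 = -0.01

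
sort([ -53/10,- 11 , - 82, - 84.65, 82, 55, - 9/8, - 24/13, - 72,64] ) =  [-84.65,-82, - 72,-11, - 53/10,  -  24/13, - 9/8, 55, 64, 82]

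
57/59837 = 57/59837 =0.00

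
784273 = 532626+251647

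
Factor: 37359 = 3^2 * 7^1*593^1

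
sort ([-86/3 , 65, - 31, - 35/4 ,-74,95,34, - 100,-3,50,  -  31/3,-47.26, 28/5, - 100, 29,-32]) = [ - 100, - 100,-74,-47.26,-32,- 31, -86/3,-31/3 ,-35/4,  -  3, 28/5, 29, 34, 50 , 65,95] 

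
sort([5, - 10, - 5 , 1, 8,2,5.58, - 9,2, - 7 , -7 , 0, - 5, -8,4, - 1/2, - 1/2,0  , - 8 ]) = [ - 10, - 9, - 8,-8 , - 7, - 7, - 5,  -  5, - 1/2, - 1/2, 0, 0,1, 2, 2,4, 5,5.58,8 ]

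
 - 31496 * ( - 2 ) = 62992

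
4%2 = 0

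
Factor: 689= 13^1* 53^1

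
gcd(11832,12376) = 136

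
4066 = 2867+1199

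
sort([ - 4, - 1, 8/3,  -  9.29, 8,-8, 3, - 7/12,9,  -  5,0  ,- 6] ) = [ - 9.29 , - 8,  -  6,-5,  -  4, - 1, -7/12,0,8/3,3, 8, 9]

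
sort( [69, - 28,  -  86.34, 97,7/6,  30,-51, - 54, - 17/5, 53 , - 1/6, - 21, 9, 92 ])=[ - 86.34, - 54, - 51,-28, - 21,- 17/5, - 1/6,7/6,9,30,53, 69, 92, 97]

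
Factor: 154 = 2^1*7^1 *11^1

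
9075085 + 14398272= 23473357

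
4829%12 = 5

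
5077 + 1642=6719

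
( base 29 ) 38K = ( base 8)5327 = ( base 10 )2775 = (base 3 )10210210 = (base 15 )C50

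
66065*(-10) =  - 660650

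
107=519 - 412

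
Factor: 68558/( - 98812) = -2^( - 1)*  59^1*83^1*3529^( - 1 )=- 4897/7058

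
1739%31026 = 1739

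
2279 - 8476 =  - 6197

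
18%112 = 18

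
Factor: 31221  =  3^2*3469^1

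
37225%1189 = 366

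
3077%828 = 593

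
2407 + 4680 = 7087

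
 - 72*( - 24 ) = 1728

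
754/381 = 754/381 = 1.98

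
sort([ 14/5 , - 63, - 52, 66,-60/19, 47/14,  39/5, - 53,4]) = [ - 63,  -  53 , - 52, - 60/19, 14/5,  47/14,4, 39/5, 66]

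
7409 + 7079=14488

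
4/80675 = 4/80675 = 0.00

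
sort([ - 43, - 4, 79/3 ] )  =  [  -  43,-4, 79/3 ]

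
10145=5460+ 4685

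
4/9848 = 1/2462  =  0.00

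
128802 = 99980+28822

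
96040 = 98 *980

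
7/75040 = 1/10720 = 0.00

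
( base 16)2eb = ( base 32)NB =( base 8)1353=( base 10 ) 747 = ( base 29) PM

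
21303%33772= 21303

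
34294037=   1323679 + 32970358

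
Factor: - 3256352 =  - 2^5*11^2* 29^2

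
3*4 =12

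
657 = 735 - 78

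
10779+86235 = 97014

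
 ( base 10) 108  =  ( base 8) 154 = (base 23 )4g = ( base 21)53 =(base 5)413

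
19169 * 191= 3661279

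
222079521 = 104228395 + 117851126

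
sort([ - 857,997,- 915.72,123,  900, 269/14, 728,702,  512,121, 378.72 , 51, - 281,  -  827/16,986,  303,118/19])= [ - 915.72, - 857, - 281,-827/16,118/19,269/14,51 , 121,123, 303,378.72,512, 702,728,900,986,997 ]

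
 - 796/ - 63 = 12 + 40/63 =12.63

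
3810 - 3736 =74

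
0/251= 0 = 0.00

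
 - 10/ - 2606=5/1303 =0.00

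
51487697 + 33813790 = 85301487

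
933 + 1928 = 2861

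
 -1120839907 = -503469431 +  - 617370476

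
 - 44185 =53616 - 97801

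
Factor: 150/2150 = 3/43 =3^1*43^(  -  1 ) 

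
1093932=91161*12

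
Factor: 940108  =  2^2 * 13^1 * 101^1* 179^1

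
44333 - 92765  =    -  48432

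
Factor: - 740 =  - 2^2*5^1*37^1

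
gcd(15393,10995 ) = 2199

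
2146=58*37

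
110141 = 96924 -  - 13217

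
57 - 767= -710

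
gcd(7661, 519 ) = 1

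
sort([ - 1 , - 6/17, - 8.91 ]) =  [ - 8.91, - 1, - 6/17 ] 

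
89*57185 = 5089465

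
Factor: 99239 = 7^1*14177^1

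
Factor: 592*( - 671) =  - 397232 = - 2^4*11^1*37^1*61^1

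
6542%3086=370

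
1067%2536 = 1067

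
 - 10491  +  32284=21793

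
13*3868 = 50284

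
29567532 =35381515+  - 5813983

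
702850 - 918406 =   -  215556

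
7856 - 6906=950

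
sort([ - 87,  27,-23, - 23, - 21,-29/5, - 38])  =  [ - 87, - 38, - 23, - 23,-21, - 29/5,  27] 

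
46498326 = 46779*994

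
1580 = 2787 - 1207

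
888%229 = 201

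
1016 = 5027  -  4011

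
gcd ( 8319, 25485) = 3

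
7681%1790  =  521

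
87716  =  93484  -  5768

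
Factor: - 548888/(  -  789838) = 274444/394919 = 2^2*7^( - 1)*56417^(-1) * 68611^1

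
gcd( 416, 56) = 8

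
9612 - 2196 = 7416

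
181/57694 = 181/57694 = 0.00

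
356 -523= - 167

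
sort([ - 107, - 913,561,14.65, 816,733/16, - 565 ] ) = [-913, - 565,-107, 14.65,  733/16,561, 816]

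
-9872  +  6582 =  - 3290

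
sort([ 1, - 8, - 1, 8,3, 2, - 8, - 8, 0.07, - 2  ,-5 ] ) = [ - 8, - 8,- 8, -5, - 2,-1 , 0.07,1, 2,3,  8 ] 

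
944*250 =236000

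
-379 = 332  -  711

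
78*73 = 5694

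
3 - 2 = 1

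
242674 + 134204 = 376878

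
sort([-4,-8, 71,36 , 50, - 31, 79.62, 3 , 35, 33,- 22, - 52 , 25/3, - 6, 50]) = [ - 52, - 31, - 22, - 8,  -  6 ,-4, 3, 25/3,33, 35,36, 50, 50,71,79.62 ]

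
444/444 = 1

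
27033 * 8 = 216264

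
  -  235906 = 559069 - 794975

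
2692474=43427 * 62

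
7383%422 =209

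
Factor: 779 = 19^1*41^1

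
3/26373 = 1/8791= 0.00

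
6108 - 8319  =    -  2211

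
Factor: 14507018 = 2^1 * 17^1*29^1*14713^1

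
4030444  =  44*91601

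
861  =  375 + 486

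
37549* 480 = 18023520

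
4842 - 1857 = 2985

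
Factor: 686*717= 491862 =2^1* 3^1*7^3*239^1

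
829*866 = 717914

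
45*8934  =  402030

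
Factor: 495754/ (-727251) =-70822/103893 = - 2^1 *3^ ( - 1)*17^1*2083^1*34631^(-1)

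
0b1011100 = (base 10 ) 92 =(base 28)38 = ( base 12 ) 78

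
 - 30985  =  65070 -96055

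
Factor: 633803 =633803^1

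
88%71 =17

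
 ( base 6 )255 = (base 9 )128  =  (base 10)107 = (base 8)153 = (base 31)3E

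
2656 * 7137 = 18955872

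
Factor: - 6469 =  -6469^1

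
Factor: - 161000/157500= - 2^1*3^ (-2 )*5^( - 1) * 23^1 = - 46/45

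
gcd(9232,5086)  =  2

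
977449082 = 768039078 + 209410004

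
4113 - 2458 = 1655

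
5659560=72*78605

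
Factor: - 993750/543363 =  - 331250/181121 = - 2^1 *5^5 * 53^1*71^ ( - 1) * 2551^( - 1 ) 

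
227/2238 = 227/2238 = 0.10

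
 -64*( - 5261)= 336704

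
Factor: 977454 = 2^1*3^3*23^1*787^1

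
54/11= 4 + 10/11 = 4.91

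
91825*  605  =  55554125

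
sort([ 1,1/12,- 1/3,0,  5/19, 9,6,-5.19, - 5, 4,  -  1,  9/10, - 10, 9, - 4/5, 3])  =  [ - 10, - 5.19,-5, - 1,-4/5, - 1/3  ,  0, 1/12, 5/19,9/10, 1,3,4,6,9, 9 ]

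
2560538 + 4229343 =6789881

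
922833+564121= 1486954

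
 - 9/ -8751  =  3/2917 = 0.00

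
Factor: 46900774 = 2^1 * 23450387^1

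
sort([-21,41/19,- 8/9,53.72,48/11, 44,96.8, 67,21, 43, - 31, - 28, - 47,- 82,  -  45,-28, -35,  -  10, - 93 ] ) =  [ - 93 , - 82,  -  47, - 45,  -  35, - 31,  -  28, - 28 ,-21, - 10, - 8/9,41/19,48/11,21 , 43,44,53.72, 67, 96.8] 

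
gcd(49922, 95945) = 1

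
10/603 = 10/603 = 0.02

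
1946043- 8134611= - 6188568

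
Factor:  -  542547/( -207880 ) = 2^( -3 )*3^2*5^(  -  1 )*  23^1*2621^1*5197^(- 1 )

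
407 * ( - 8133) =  - 3310131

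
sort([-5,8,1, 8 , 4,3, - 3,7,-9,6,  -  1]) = [ - 9, - 5, - 3, - 1,1,3, 4 , 6 , 7,8,8]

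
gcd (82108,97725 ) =1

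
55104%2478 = 588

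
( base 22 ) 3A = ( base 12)64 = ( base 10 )76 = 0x4C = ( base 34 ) 28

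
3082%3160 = 3082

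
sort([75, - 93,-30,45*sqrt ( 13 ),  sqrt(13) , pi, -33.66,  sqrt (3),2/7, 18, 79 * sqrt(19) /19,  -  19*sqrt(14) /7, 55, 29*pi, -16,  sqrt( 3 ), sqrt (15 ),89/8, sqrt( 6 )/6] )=[-93,-33.66,-30, - 16, - 19*sqrt (14 ) /7,  2/7,sqrt( 6) /6,sqrt( 3 ), sqrt(3 ), pi, sqrt( 13 ),  sqrt (15 ) , 89/8,18, 79*sqrt ( 19 )/19,  55, 75,29*pi, 45*sqrt(13)]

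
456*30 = 13680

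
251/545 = 251/545 = 0.46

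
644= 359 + 285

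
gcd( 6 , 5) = 1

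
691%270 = 151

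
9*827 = 7443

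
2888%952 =32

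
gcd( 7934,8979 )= 1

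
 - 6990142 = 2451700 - 9441842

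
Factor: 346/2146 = 29^ ( - 1 ) * 37^ ( - 1 ) * 173^1 = 173/1073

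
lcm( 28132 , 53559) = 2785068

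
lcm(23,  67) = 1541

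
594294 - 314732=279562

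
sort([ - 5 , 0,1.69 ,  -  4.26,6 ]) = [ - 5, - 4.26 , 0,1.69,6 ] 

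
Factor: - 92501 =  - 233^1*397^1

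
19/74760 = 19/74760 = 0.00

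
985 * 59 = 58115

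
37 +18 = 55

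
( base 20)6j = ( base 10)139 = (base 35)3y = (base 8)213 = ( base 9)164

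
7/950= 7/950 = 0.01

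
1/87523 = 1/87523  =  0.00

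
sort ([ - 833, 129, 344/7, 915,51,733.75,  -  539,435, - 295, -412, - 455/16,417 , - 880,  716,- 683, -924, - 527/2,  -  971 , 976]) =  [ - 971, - 924, - 880, - 833,-683, - 539, - 412, - 295, - 527/2, - 455/16 , 344/7, 51,129,417, 435, 716,  733.75,915,976 ]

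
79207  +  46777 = 125984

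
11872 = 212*56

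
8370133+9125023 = 17495156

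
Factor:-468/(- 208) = 9/4 = 2^(-2)* 3^2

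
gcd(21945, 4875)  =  15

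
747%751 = 747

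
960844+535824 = 1496668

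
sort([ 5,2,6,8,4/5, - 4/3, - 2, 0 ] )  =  [ - 2, - 4/3 , 0,4/5, 2, 5,6,8] 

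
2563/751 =3 + 310/751 = 3.41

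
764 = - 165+929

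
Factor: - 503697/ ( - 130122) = 2^(  -  1 ) * 3^( - 1 )*7229^(-1 ) * 167899^1 = 167899/43374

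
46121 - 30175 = 15946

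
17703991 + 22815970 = 40519961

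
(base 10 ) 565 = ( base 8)1065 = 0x235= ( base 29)je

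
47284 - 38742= 8542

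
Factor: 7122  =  2^1*3^1*1187^1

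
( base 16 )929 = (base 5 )33340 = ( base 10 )2345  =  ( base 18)745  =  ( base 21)56E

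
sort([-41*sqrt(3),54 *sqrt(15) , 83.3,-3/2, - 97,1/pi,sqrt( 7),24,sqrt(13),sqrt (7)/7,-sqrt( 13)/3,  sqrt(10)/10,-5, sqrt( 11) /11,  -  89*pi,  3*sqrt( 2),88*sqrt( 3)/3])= [-89*pi, - 97,  -  41 *sqrt( 3), - 5, - 3/2, - sqrt ( 13)/3,sqrt(11)/11,sqrt( 10)/10,1/pi,sqrt( 7 )/7, sqrt( 7),sqrt (13),  3*sqrt(2 ), 24,88*sqrt( 3)/3,83.3,54  *sqrt ( 15) ] 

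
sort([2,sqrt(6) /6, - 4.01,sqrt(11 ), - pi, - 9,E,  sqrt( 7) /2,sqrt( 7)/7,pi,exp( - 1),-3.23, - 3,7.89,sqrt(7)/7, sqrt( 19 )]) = [ - 9, - 4.01, - 3.23, - pi, - 3,  exp( - 1),sqrt( 7)/7,sqrt ( 7 ) /7,sqrt( 6)/6 , sqrt(7 ) /2, 2,E,pi, sqrt( 11),sqrt( 19),7.89] 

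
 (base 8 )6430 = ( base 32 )38o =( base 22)6k8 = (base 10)3352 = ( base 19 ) 958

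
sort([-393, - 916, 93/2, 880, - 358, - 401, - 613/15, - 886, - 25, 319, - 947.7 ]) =[ -947.7, - 916, - 886, - 401, -393, - 358, - 613/15, - 25, 93/2,319, 880] 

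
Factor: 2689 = 2689^1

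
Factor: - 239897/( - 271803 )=797/903 = 3^(- 1 )*7^( - 1 )*43^( - 1)*797^1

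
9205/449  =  9205/449 = 20.50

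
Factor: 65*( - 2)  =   - 2^1* 5^1*13^1 = -130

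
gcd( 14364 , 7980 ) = 1596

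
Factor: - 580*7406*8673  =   - 2^3 * 3^1*5^1 * 7^3*23^2*29^1 * 59^1 = - 37254698040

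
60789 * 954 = 57992706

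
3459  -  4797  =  -1338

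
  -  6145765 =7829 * (-785)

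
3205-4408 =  - 1203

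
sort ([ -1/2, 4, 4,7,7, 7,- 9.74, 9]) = [-9.74, - 1/2,  4, 4, 7,7, 7, 9] 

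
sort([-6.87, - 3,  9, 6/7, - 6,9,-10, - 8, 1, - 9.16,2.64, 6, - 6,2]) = [ - 10, - 9.16, - 8,-6.87,- 6, - 6, - 3,6/7,  1, 2,2.64 , 6,9,9]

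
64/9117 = 64/9117  =  0.01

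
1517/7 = 216 + 5/7 = 216.71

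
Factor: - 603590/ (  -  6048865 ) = 120718/1209773 = 2^1 * 13^1  *4643^1 * 1209773^( - 1 ) 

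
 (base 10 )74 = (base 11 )68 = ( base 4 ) 1022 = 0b1001010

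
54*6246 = 337284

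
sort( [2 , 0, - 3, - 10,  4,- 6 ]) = [-10, - 6, - 3,  0, 2, 4 ]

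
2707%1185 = 337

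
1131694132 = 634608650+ 497085482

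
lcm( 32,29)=928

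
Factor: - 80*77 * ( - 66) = 406560 = 2^5*3^1*5^1* 7^1*11^2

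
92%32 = 28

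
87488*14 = 1224832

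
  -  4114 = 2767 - 6881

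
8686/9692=4343/4846=0.90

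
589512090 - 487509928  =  102002162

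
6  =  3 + 3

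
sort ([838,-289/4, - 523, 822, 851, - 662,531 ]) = [ - 662, - 523, - 289/4, 531,822, 838, 851 ] 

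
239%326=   239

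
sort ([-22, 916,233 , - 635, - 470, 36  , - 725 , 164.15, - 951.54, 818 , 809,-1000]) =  [ - 1000,-951.54,- 725,- 635,  -  470, - 22,36, 164.15,233, 809, 818, 916]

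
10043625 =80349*125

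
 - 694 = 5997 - 6691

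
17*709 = 12053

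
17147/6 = 2857 + 5/6 = 2857.83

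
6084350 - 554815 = 5529535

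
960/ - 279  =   - 320/93   =  - 3.44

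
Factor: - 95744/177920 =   -  2^1*5^( - 1)*11^1*17^1 * 139^(  -  1) = -  374/695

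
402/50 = 8 + 1/25 = 8.04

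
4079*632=2577928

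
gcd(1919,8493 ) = 19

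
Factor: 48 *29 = 1392 = 2^4*3^1* 29^1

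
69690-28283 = 41407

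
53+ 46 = 99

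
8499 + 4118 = 12617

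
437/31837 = 437/31837 = 0.01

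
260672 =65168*4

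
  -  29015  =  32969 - 61984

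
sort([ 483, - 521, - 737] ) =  [ - 737,- 521,483] 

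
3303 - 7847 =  - 4544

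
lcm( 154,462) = 462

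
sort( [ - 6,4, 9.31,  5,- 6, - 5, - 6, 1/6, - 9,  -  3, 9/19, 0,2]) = [ - 9, - 6,- 6, - 6, - 5, - 3,0,  1/6,9/19,2,4,5, 9.31]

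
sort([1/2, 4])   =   [ 1/2, 4]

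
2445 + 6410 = 8855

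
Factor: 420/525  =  4/5 = 2^2*5^ (-1)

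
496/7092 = 124/1773 =0.07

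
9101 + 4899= 14000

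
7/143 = 7/143=0.05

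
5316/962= 2658/481 = 5.53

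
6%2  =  0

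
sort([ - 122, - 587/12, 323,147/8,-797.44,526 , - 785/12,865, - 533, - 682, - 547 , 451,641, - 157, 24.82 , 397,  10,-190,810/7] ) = [ - 797.44, - 682, - 547, - 533, - 190,  -  157, - 122, - 785/12, - 587/12, 10, 147/8, 24.82,810/7, 323 , 397,451,  526, 641, 865]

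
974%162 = 2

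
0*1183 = 0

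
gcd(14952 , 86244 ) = 12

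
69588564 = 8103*8588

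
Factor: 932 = 2^2 * 233^1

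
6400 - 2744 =3656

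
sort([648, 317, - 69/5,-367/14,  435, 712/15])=[ - 367/14,-69/5, 712/15, 317, 435, 648 ]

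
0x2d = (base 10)45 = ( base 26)1J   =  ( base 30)1F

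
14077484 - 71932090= - 57854606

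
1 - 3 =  - 2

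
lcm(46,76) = 1748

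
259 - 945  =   - 686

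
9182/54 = 170+1/27 = 170.04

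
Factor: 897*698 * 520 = 2^4 * 3^1*5^1*13^2*23^1 * 349^1  =  325575120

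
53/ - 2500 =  - 1 + 2447/2500= - 0.02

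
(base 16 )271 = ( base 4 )21301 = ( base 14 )329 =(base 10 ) 625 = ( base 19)1dh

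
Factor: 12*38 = 456 = 2^3*3^1 * 19^1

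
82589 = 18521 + 64068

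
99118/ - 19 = -99118/19 = -5216.74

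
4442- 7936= - 3494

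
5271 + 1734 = 7005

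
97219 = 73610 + 23609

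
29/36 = 29/36 = 0.81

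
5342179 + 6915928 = 12258107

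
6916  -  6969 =  -  53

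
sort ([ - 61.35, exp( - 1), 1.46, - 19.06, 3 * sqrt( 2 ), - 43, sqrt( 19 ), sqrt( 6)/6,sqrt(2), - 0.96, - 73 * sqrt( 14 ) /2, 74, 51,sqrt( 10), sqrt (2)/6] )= [ - 73* sqrt( 14 )/2,-61.35,-43, - 19.06, - 0.96, sqrt( 2 )/6,  exp( - 1), sqrt(6)/6,sqrt( 2),1.46,sqrt( 10 ) , 3*sqrt(2), sqrt(19 ), 51, 74 ] 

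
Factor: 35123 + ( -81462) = -149^1*311^1 = -46339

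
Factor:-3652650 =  - 2^1*3^2*5^2*8117^1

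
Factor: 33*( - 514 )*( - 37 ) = 627594 = 2^1*3^1 * 11^1*37^1  *257^1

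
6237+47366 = 53603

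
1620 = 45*36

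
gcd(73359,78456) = 3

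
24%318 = 24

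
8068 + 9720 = 17788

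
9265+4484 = 13749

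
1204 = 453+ 751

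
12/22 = 6/11 = 0.55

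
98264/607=98264/607= 161.88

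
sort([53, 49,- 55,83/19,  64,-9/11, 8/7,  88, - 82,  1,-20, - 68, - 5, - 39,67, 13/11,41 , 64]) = [ - 82, - 68, - 55, - 39, - 20, - 5, - 9/11,1, 8/7, 13/11, 83/19, 41,  49, 53 , 64, 64, 67, 88]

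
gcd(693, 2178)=99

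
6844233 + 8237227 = 15081460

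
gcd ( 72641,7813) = 1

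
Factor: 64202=2^1 * 47^1*683^1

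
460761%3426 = 1677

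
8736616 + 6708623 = 15445239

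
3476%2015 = 1461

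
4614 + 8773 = 13387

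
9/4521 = 3/1507 = 0.00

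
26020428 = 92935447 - 66915019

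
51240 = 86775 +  - 35535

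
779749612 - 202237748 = 577511864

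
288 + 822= 1110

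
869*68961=59927109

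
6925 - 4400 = 2525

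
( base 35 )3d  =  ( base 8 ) 166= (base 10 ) 118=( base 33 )3J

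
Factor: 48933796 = 2^2*12233449^1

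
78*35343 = 2756754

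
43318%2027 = 751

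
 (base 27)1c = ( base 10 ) 39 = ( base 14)2b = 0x27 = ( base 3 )1110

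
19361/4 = 19361/4 = 4840.25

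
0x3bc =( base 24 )1fk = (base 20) 27g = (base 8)1674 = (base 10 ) 956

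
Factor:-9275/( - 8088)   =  2^( - 3)*3^( - 1)*5^2*7^1*53^1*337^( - 1)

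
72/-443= - 72/443 = - 0.16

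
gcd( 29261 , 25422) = 1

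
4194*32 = 134208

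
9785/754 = 9785/754   =  12.98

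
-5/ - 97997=5/97997 = 0.00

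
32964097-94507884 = - 61543787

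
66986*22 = 1473692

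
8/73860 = 2/18465= 0.00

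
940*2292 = 2154480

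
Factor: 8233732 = 2^2*13^1 * 158341^1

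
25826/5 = 25826/5 = 5165.20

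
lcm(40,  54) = 1080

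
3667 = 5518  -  1851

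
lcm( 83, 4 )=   332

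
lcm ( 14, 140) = 140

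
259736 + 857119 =1116855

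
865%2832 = 865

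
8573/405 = 8573/405  =  21.17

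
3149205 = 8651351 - 5502146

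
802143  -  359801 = 442342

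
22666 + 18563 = 41229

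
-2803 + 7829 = 5026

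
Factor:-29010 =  - 2^1 * 3^1*5^1*967^1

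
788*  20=15760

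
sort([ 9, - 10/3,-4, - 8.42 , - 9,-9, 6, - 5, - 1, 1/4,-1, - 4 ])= [ - 9, -9, - 8.42, - 5,-4,-4, - 10/3, - 1, - 1,  1/4,6, 9 ] 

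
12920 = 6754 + 6166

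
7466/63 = 118+32/63= 118.51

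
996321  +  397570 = 1393891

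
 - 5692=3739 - 9431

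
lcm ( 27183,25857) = 1060137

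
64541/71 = 909  +  2/71 = 909.03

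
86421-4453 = 81968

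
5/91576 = 5/91576= 0.00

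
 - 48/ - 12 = 4/1 = 4.00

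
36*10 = 360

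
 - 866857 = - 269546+-597311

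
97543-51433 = 46110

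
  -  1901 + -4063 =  - 5964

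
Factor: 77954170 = 2^1*5^1*7^1*131^1*8501^1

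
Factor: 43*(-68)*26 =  - 76024 = - 2^3*13^1 * 17^1*43^1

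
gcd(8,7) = 1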